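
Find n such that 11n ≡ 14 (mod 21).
7

Since gcd(11, 21) = 1 divides 14, a solution exists.
Multiply both sides by the inverse of 11 mod 21:
  11^(-1) mod 21 = 2
  x ≡ 2 × 14 ≡ 28 ≡ 7 (mod 21)
Verification: 11 × 7 = 77 = 3 × 21 + 14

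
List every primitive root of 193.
Primitive roots mod 193: {5, 10, 15, 17, 19, 22, 26, 30, 34, 37, 38, 40, 41, 44, 45, 47, 51, 52, 53, 57, 58, 61, 66, 70, 73, 77, 78, 79, 80, 82, 90, 91, 102, 103, 111, 113, 114, 115, 116, 120, 123, 127, 132, 135, 136, 140, 141, 142, 146, 148, 149, 152, 153, 155, 156, 159, 163, 167, 171, 174, 176, 178, 183, 188}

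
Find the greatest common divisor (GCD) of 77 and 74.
1

Using the Euclidean algorithm:
77 = 1 × 74 + 3
74 = 24 × 3 + 2
3 = 1 × 2 + 1
2 = 2 × 1 + 0

GCD(77, 74) = 1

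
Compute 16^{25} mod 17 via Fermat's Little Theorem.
16

By Fermat's Little Theorem, a^(p-1) ≡ 1 (mod p) for prime p and gcd(a, p) = 1
Here p = 17, so 16^16 ≡ 1 (mod 17)
We can reduce the exponent: 25 mod 16 = 9
So 16^25 ≡ 16^9 (mod 17)
Computing: 16^9 mod 17 = 16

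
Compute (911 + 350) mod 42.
1

(911 + 350) = 1261
1261 mod 42 = 1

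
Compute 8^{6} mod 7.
1

Using successive squaring:
Binary expansion of 6: 110
Powers of 8 mod 7 (each is the square of the previous):
  8^1 ≡ 1 (mod 7)
  8^2 ≡ 1² = 1 ≡ 1 (mod 7)
  8^4 ≡ 1² = 1 ≡ 1 (mod 7)
6 = 4 + 2, so 8^6 = 8^4 × 8^2 ≡ 1 × 1 (mod 7)
Multiplying step by step:
  1 × 1 = 1 ≡ 1 (mod 7)
Result: 8^6 ≡ 1 (mod 7)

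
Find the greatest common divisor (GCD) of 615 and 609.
3

Using the Euclidean algorithm:
615 = 1 × 609 + 6
609 = 101 × 6 + 3
6 = 2 × 3 + 0

GCD(615, 609) = 3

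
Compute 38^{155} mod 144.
32

Using successive squaring:
Binary expansion of 155: 10011011
Powers of 38 mod 144 (each is the square of the previous):
  38^1 ≡ 38 (mod 144)
  38^2 ≡ 38² = 1444 ≡ 4 (mod 144)
  38^4 ≡ 4² = 16 ≡ 16 (mod 144)
  38^8 ≡ 16² = 256 ≡ 112 (mod 144)
  38^16 ≡ 112² = 12544 ≡ 16 (mod 144)
  38^32 ≡ 16² = 256 ≡ 112 (mod 144)
  38^64 ≡ 112² = 12544 ≡ 16 (mod 144)
  38^128 ≡ 16² = 256 ≡ 112 (mod 144)
155 = 128 + 16 + 8 + 2 + 1, so 38^155 = 38^128 × 38^16 × 38^8 × 38^2 × 38^1 ≡ 112 × 16 × 112 × 4 × 38 (mod 144)
Multiplying step by step:
  112 × 16 = 1792 ≡ 64 (mod 144)
  64 × 112 = 7168 ≡ 112 (mod 144)
  112 × 4 = 448 ≡ 16 (mod 144)
  16 × 38 = 608 ≡ 32 (mod 144)
Result: 38^155 ≡ 32 (mod 144)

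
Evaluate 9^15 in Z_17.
Using repeated squaring. 15 = 8 + 4 + 2 + 1 (binary 1111). Repeated squaring mod 17: 9^1 ≡ 9; 9^2 ≡ 9² = 81 ≡ 13; 9^4 ≡ 13² = 169 ≡ 16; 9^8 ≡ 16² = 256 ≡ 1. Multiply: 9^15 = 9^8 × 9^4 × 9^2 × 9^1 ≡ 1 × 16 × 13 × 9 (mod 17): 1 × 16 = 16 ≡ 16; 16 × 13 = 208 ≡ 4; 4 × 9 = 36 ≡ 2. So 9^15 ≡ 2 (mod 17).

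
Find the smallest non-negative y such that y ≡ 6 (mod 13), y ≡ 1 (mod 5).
6

Using the Chinese Remainder Theorem:
M = product of moduli = 65
For equation 1: M_1 = 5, 5 ≡ 5 (mod 13), inverse of 5 mod 13 is 8 (check: 5 × 8 = 40 ≡ 1 (mod 13))
For equation 2: M_2 = 13, 13 ≡ 3 (mod 5), inverse of 13 mod 5 is 2 (check: 3 × 2 = 6 ≡ 1 (mod 5))
Combine: y ≡ Σ r_i×M_i×(M_i⁻¹ mod m_i) = 6×5×8 + 1×13×2 = 240 + 26 = 266
266 mod 65 = 6
y ≡ 6 (mod 65)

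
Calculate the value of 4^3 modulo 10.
3 = 2 + 1 (binary 11). Repeated squaring mod 10: 4^1 ≡ 4; 4^2 ≡ 4² = 16 ≡ 6. Multiply: 4^3 = 4^2 × 4^1 ≡ 6 × 4 (mod 10): 6 × 4 = 24 ≡ 4. So 4^3 ≡ 4 (mod 10).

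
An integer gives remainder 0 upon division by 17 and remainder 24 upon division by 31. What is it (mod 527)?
M = 17 × 31 = 527. M₁ = 31, y₁ ≡ 11 (mod 17). M₂ = 17, y₂ ≡ 11 (mod 31). r = 0×31×11 + 24×17×11 ≡ 272 (mod 527). The smallest positive such number is 272.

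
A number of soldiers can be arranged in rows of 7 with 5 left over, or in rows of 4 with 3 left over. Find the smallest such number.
M = 7 × 4 = 28. M₁ = 4, y₁ ≡ 2 (mod 7). M₂ = 7, y₂ ≡ 3 (mod 4). z = 5×4×2 + 3×7×3 ≡ 19 (mod 28). The smallest positive such number is 19.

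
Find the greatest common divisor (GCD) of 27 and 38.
1

Using the Euclidean algorithm:
27 = 0 × 38 + 27
38 = 1 × 27 + 11
27 = 2 × 11 + 5
11 = 2 × 5 + 1
5 = 5 × 1 + 0

GCD(27, 38) = 1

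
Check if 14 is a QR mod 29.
By Euler's criterion: 14^{14} ≡ 28 (mod 29). Since this equals -1 (≡ 28), 14 is not a QR.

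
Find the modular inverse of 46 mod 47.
46^(-1) ≡ 46 (mod 47). Verification: 46 × 46 = 2116 ≡ 1 (mod 47)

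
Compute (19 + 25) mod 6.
2

(19 + 25) = 44
44 mod 6 = 2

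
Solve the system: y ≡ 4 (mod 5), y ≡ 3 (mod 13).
M = 5 × 13 = 65. M₁ = 13, y₁ ≡ 2 (mod 5). M₂ = 5, y₂ ≡ 8 (mod 13). y = 4×13×2 + 3×5×8 ≡ 29 (mod 65)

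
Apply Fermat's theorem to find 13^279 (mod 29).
By Fermat: 13^{28} ≡ 1 (mod 29). 279 ≡ 27 (mod 28). So 13^{279} ≡ 13^{27} ≡ 9 (mod 29)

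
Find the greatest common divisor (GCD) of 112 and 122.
2

Using the Euclidean algorithm:
112 = 0 × 122 + 112
122 = 1 × 112 + 10
112 = 11 × 10 + 2
10 = 5 × 2 + 0

GCD(112, 122) = 2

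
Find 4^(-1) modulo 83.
21

Using Extended Euclidean Algorithm:
gcd(4, 83) = 1
Bezout coefficients: 4 × 21 + 83 × -1 = 1
So 4 × 21 ≡ 1 (mod 83)
The inverse is 21 mod 83 = 21
Verification: 4 × 21 = 84 = 1 × 83 + 1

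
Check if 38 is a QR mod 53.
By Euler's criterion: 38^{26} ≡ 1 (mod 53). Since this equals 1, 38 is a QR.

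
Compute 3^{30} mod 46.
29

Using successive squaring:
Binary expansion of 30: 11110
Powers of 3 mod 46 (each is the square of the previous):
  3^1 ≡ 3 (mod 46)
  3^2 ≡ 3² = 9 ≡ 9 (mod 46)
  3^4 ≡ 9² = 81 ≡ 35 (mod 46)
  3^8 ≡ 35² = 1225 ≡ 29 (mod 46)
  3^16 ≡ 29² = 841 ≡ 13 (mod 46)
30 = 16 + 8 + 4 + 2, so 3^30 = 3^16 × 3^8 × 3^4 × 3^2 ≡ 13 × 29 × 35 × 9 (mod 46)
Multiplying step by step:
  13 × 29 = 377 ≡ 9 (mod 46)
  9 × 35 = 315 ≡ 39 (mod 46)
  39 × 9 = 351 ≡ 29 (mod 46)
Result: 3^30 ≡ 29 (mod 46)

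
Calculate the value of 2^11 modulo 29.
Using repeated squaring. 11 = 8 + 2 + 1 (binary 1011). Repeated squaring mod 29: 2^1 ≡ 2; 2^2 ≡ 2² = 4 ≡ 4; 2^4 ≡ 4² = 16 ≡ 16; 2^8 ≡ 16² = 256 ≡ 24. Multiply: 2^11 = 2^8 × 2^2 × 2^1 ≡ 24 × 4 × 2 (mod 29): 24 × 4 = 96 ≡ 9; 9 × 2 = 18 ≡ 18. So 2^11 ≡ 18 (mod 29).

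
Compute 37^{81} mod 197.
188

Using successive squaring:
Binary expansion of 81: 1010001
Powers of 37 mod 197 (each is the square of the previous):
  37^1 ≡ 37 (mod 197)
  37^2 ≡ 37² = 1369 ≡ 187 (mod 197)
  37^4 ≡ 187² = 34969 ≡ 100 (mod 197)
  37^8 ≡ 100² = 10000 ≡ 150 (mod 197)
  37^16 ≡ 150² = 22500 ≡ 42 (mod 197)
  37^32 ≡ 42² = 1764 ≡ 188 (mod 197)
  37^64 ≡ 188² = 35344 ≡ 81 (mod 197)
81 = 64 + 16 + 1, so 37^81 = 37^64 × 37^16 × 37^1 ≡ 81 × 42 × 37 (mod 197)
Multiplying step by step:
  81 × 42 = 3402 ≡ 53 (mod 197)
  53 × 37 = 1961 ≡ 188 (mod 197)
Result: 37^81 ≡ 188 (mod 197)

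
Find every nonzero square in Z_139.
QRs mod 139: {1, 4, 5, 6, 7, 9, 11, 13, 16, 20, 24, 25, 28, 29, 30, 31, 34, 35, 36, 37, 38, 41, 42, 44, 45, 46, 47, 49, 51, 52, 54, 55, 57, 63, 64, 65, 66, 67, 69, 71, 77, 78, 79, 80, 81, 83, 86, 89, 91, 96, 99, 100, 106, 107, 112, 113, 116, 117, 118, 120, 121, 122, 124, 125, 127, 129, 131, 136, 137}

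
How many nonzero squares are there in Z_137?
For prime 137, there are (p-1)/2 = (137-1)/2 = 68 quadratic residues (excluding 0).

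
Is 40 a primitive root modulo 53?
No

To verify, check if 40^(52/q) ≢ 1 (mod 53) for each prime divisor q of 52
Divisors of 52 = 52: [1, 2, 4, 13, 26, 52]
  40^(52/2) = 40^26 ≡ 1 (mod 53)
  40^(52/13) = 40^4 ≡ 47 (mod 53)
Conclusion: 40 is not a primitive root modulo 53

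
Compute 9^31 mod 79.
Using repeated squaring. 31 = 16 + 8 + 4 + 2 + 1 (binary 11111). Repeated squaring mod 79: 9^1 ≡ 9; 9^2 ≡ 9² = 81 ≡ 2; 9^4 ≡ 2² = 4 ≡ 4; 9^8 ≡ 4² = 16 ≡ 16; 9^16 ≡ 16² = 256 ≡ 19. Multiply: 9^31 = 9^16 × 9^8 × 9^4 × 9^2 × 9^1 ≡ 19 × 16 × 4 × 2 × 9 (mod 79): 19 × 16 = 304 ≡ 67; 67 × 4 = 268 ≡ 31; 31 × 2 = 62 ≡ 62; 62 × 9 = 558 ≡ 5. So 9^31 ≡ 5 (mod 79).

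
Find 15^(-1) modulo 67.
9

Using Extended Euclidean Algorithm:
gcd(15, 67) = 1
Bezout coefficients: 15 × 9 + 67 × -2 = 1
So 15 × 9 ≡ 1 (mod 67)
The inverse is 9 mod 67 = 9
Verification: 15 × 9 = 135 = 2 × 67 + 1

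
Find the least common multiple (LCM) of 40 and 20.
40

First find GCD(40, 20) using the Euclidean algorithm:
40 = 2 × 20 + 0
GCD(40, 20) = 20

LCM formula: LCM(a, b) = (a × b) / GCD(a, b)
LCM(40, 20) = (40 × 20) / 20
LCM(40, 20) = 800 / 20
LCM(40, 20) = 40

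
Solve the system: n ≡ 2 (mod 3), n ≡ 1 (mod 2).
M = 3 × 2 = 6. M₁ = 2, y₁ ≡ 2 (mod 3). M₂ = 3, y₂ ≡ 1 (mod 2). n = 2×2×2 + 1×3×1 ≡ 5 (mod 6)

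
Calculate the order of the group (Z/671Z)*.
600

Prime factorization: 671 = 11 × 61
Using the formula φ(n) = n × Π(1 - 1/p) for each prime factor p:
φ(671) = 671 × (1 - 1/11) × (1 - 1/61)
φ(671) = 600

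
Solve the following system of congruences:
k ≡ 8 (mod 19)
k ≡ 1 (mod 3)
46

Using the Chinese Remainder Theorem:
M = product of moduli = 57
For equation 1: M_1 = 3, 3 ≡ 3 (mod 19), inverse of 3 mod 19 is 13 (check: 3 × 13 = 39 ≡ 1 (mod 19))
For equation 2: M_2 = 19, 19 ≡ 1 (mod 3), inverse of 19 mod 3 is 1 (check: 1 × 1 = 1 ≡ 1 (mod 3))
Combine: k ≡ Σ r_i×M_i×(M_i⁻¹ mod m_i) = 8×3×13 + 1×19×1 = 312 + 19 = 331
331 mod 57 = 46
k ≡ 46 (mod 57)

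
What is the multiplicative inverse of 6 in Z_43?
6^(-1) ≡ 36 (mod 43). Verification: 6 × 36 = 216 ≡ 1 (mod 43)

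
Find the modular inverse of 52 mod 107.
52^(-1) ≡ 35 (mod 107). Verification: 52 × 35 = 1820 ≡ 1 (mod 107)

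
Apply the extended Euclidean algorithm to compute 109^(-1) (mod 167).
Extended GCD: 109(-72) + 167(47) = 1. So 109^(-1) ≡ 95 ≡ 95 (mod 167). Verify: 109 × 95 = 10355 ≡ 1 (mod 167)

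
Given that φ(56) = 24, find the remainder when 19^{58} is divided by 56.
By Euler: 19^{24} ≡ 1 (mod 56) since gcd(19, 56) = 1. 58 = 2×24 + 10. So 19^{58} ≡ 19^{10} ≡ 9 (mod 56)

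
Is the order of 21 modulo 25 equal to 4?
No, the actual order is 5, not 4.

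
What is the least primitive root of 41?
6

A primitive root g modulo p has order p-1 = 40
Prime divisors of 40: [2, 5]
g is a primitive root iff g^(40/q) ≢ 1 (mod 41) for each prime divisor q
Testing small values:
  g = 2: 2^20 ≡ 1, 2^8 ≡ 10 (mod 41) → 2^20 ≡ 1, not primitive root
  g = 3: 3^20 ≡ 40, 3^8 ≡ 1 (mod 41) → 3^8 ≡ 1, not primitive root
  g = 4: 4^20 ≡ 1, 4^8 ≡ 18 (mod 41) → 4^20 ≡ 1, not primitive root
  g = 5: 5^20 ≡ 1, 5^8 ≡ 18 (mod 41) → 5^20 ≡ 1, not primitive root
  g = 6: 6^20 ≡ 40, 6^8 ≡ 10 (mod 41) → none is 1, primitive root!
The smallest primitive root is 6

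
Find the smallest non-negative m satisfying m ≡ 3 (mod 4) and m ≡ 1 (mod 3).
M = 4 × 3 = 12. M₁ = 3, y₁ ≡ 3 (mod 4). M₂ = 4, y₂ ≡ 1 (mod 3). m = 3×3×3 + 1×4×1 ≡ 7 (mod 12)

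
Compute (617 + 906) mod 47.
19

(617 + 906) = 1523
1523 mod 47 = 19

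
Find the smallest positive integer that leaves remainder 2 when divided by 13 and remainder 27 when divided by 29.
M = 13 × 29 = 377. M₁ = 29, y₁ ≡ 9 (mod 13). M₂ = 13, y₂ ≡ 9 (mod 29). x = 2×29×9 + 27×13×9 ≡ 288 (mod 377). The smallest positive such number is 288.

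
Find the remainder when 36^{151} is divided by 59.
By Fermat: 36^{58} ≡ 1 (mod 59). 151 = 2×58 + 35. So 36^{151} ≡ 36^{35} ≡ 51 (mod 59)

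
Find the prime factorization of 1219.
23 × 53

Divide by primes starting from smallest:
1219 ÷ 23 = 53
53 ÷ 53 = 1

1219 = 23 × 53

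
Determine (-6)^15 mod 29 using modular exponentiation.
Using repeated squaring. (-6) ≡ 23 (mod 29). 15 = 8 + 4 + 2 + 1 (binary 1111). Repeated squaring mod 29: 23^1 ≡ 23; 23^2 ≡ 23² = 529 ≡ 7; 23^4 ≡ 7² = 49 ≡ 20; 23^8 ≡ 20² = 400 ≡ 23. Multiply: (-6)^15 ≡ 23^8 × 23^4 × 23^2 × 23^1 ≡ 23 × 20 × 7 × 23 (mod 29): 23 × 20 = 460 ≡ 25; 25 × 7 = 175 ≡ 1; 1 × 23 = 23 ≡ 23. So (-6)^15 ≡ 23 (mod 29).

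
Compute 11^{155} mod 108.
95

Using successive squaring:
Binary expansion of 155: 10011011
Powers of 11 mod 108 (each is the square of the previous):
  11^1 ≡ 11 (mod 108)
  11^2 ≡ 11² = 121 ≡ 13 (mod 108)
  11^4 ≡ 13² = 169 ≡ 61 (mod 108)
  11^8 ≡ 61² = 3721 ≡ 49 (mod 108)
  11^16 ≡ 49² = 2401 ≡ 25 (mod 108)
  11^32 ≡ 25² = 625 ≡ 85 (mod 108)
  11^64 ≡ 85² = 7225 ≡ 97 (mod 108)
  11^128 ≡ 97² = 9409 ≡ 13 (mod 108)
155 = 128 + 16 + 8 + 2 + 1, so 11^155 = 11^128 × 11^16 × 11^8 × 11^2 × 11^1 ≡ 13 × 25 × 49 × 13 × 11 (mod 108)
Multiplying step by step:
  13 × 25 = 325 ≡ 1 (mod 108)
  1 × 49 = 49 ≡ 49 (mod 108)
  49 × 13 = 637 ≡ 97 (mod 108)
  97 × 11 = 1067 ≡ 95 (mod 108)
Result: 11^155 ≡ 95 (mod 108)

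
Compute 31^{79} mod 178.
135

Using successive squaring:
Binary expansion of 79: 1001111
Powers of 31 mod 178 (each is the square of the previous):
  31^1 ≡ 31 (mod 178)
  31^2 ≡ 31² = 961 ≡ 71 (mod 178)
  31^4 ≡ 71² = 5041 ≡ 57 (mod 178)
  31^8 ≡ 57² = 3249 ≡ 45 (mod 178)
  31^16 ≡ 45² = 2025 ≡ 67 (mod 178)
  31^32 ≡ 67² = 4489 ≡ 39 (mod 178)
  31^64 ≡ 39² = 1521 ≡ 97 (mod 178)
79 = 64 + 8 + 4 + 2 + 1, so 31^79 = 31^64 × 31^8 × 31^4 × 31^2 × 31^1 ≡ 97 × 45 × 57 × 71 × 31 (mod 178)
Multiplying step by step:
  97 × 45 = 4365 ≡ 93 (mod 178)
  93 × 57 = 5301 ≡ 139 (mod 178)
  139 × 71 = 9869 ≡ 79 (mod 178)
  79 × 31 = 2449 ≡ 135 (mod 178)
Result: 31^79 ≡ 135 (mod 178)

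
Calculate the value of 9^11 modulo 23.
Using repeated squaring. 11 = 8 + 2 + 1 (binary 1011). Repeated squaring mod 23: 9^1 ≡ 9; 9^2 ≡ 9² = 81 ≡ 12; 9^4 ≡ 12² = 144 ≡ 6; 9^8 ≡ 6² = 36 ≡ 13. Multiply: 9^11 = 9^8 × 9^2 × 9^1 ≡ 13 × 12 × 9 (mod 23): 13 × 12 = 156 ≡ 18; 18 × 9 = 162 ≡ 1. So 9^11 ≡ 1 (mod 23).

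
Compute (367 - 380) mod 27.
14

(367 - 380) = -13
-13 mod 27 = 14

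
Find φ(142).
70

Prime factorization: 142 = 2 × 71
Using the formula φ(n) = n × Π(1 - 1/p) for each prime factor p:
φ(142) = 142 × (1 - 1/2) × (1 - 1/71)
φ(142) = 70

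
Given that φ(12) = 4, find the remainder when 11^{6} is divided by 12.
By Euler: 11^{4} ≡ 1 (mod 12) since gcd(11, 12) = 1. 6 = 1×4 + 2. So 11^{6} ≡ 11^{2} ≡ 1 (mod 12)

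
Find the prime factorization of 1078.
2 × 7^2 × 11

Divide by primes starting from smallest:
1078 ÷ 2 = 539
539 ÷ 7 = 77
77 ÷ 7 = 11
11 ÷ 11 = 1

1078 = 2 × 7^2 × 11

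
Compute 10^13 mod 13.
Using Fermat: 10^{12} ≡ 1 (mod 13). 13 ≡ 1 (mod 12). So 10^{13} ≡ 10^{1} ≡ 10 (mod 13)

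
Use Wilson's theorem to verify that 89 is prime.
(88)! mod 89 = 88. Since this equals -1 (mod 89), Wilson confirms 89 is prime.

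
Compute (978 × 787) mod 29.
26

(978 × 787) = 769686
769686 mod 29 = 26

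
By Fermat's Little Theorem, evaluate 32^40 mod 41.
By Fermat's Little Theorem, 32^{40} ≡ 1 (mod 41) since 41 is prime and gcd(32, 41) = 1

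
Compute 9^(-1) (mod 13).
9^(-1) ≡ 3 (mod 13). Verification: 9 × 3 = 27 ≡ 1 (mod 13)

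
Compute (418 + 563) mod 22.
13

(418 + 563) = 981
981 mod 22 = 13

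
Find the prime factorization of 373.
373

Divide by primes starting from smallest:
373 ÷ 373 = 1

373 = 373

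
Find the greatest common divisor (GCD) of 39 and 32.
1

Using the Euclidean algorithm:
39 = 1 × 32 + 7
32 = 4 × 7 + 4
7 = 1 × 4 + 3
4 = 1 × 3 + 1
3 = 3 × 1 + 0

GCD(39, 32) = 1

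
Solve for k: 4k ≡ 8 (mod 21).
2

Since gcd(4, 21) = 1 divides 8, a solution exists.
Multiply both sides by the inverse of 4 mod 21:
  4^(-1) mod 21 = 16
  x ≡ 16 × 8 ≡ 128 ≡ 2 (mod 21)
Verification: 4 × 2 = 8 = 0 × 21 + 8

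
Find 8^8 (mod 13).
8 = 8 (binary 1000). Repeated squaring mod 13: 8^1 ≡ 8; 8^2 ≡ 8² = 64 ≡ 12; 8^4 ≡ 12² = 144 ≡ 1; 8^8 ≡ 1² = 1 ≡ 1. So 8^8 ≡ 1 (mod 13).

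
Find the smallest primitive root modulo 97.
5

A primitive root g modulo p has order p-1 = 96
Prime divisors of 96: [2, 3]
g is a primitive root iff g^(96/q) ≢ 1 (mod 97) for each prime divisor q
Testing small values:
  g = 2: 2^48 ≡ 1, 2^32 ≡ 35 (mod 97) → 2^48 ≡ 1, not primitive root
  g = 3: 3^48 ≡ 1, 3^32 ≡ 35 (mod 97) → 3^48 ≡ 1, not primitive root
  g = 4: 4^48 ≡ 1, 4^32 ≡ 61 (mod 97) → 4^48 ≡ 1, not primitive root
  g = 5: 5^48 ≡ 96, 5^32 ≡ 35 (mod 97) → none is 1, primitive root!
The smallest primitive root is 5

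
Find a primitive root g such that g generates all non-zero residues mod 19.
p - 1 = 18 has prime divisors 2, 3. h is a primitive root mod 19 iff h^(18/q) ≢ 1 (mod 19) for each such q.
h = 2: 2^9 ≡ 18, 2^6 ≡ 7 (mod 19); none is 1, so 2 has order 18 and is a primitive root.
The smallest primitive root mod 19 is g = 2.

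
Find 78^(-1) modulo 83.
33

Using Extended Euclidean Algorithm:
gcd(78, 83) = 1
Bezout coefficients: 78 × 33 + 83 × -31 = 1
So 78 × 33 ≡ 1 (mod 83)
The inverse is 33 mod 83 = 33
Verification: 78 × 33 = 2574 = 31 × 83 + 1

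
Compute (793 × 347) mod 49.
36

(793 × 347) = 275171
275171 mod 49 = 36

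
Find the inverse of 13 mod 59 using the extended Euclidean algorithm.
Extended GCD: 13(-9) + 59(2) = 1. So 13^(-1) ≡ 50 ≡ 50 (mod 59). Verify: 13 × 50 = 650 ≡ 1 (mod 59)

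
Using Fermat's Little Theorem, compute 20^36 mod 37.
By Fermat's Little Theorem, 20^{36} ≡ 1 (mod 37) since 37 is prime and gcd(20, 37) = 1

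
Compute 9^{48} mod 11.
3

Using successive squaring:
Binary expansion of 48: 110000
Powers of 9 mod 11 (each is the square of the previous):
  9^1 ≡ 9 (mod 11)
  9^2 ≡ 9² = 81 ≡ 4 (mod 11)
  9^4 ≡ 4² = 16 ≡ 5 (mod 11)
  9^8 ≡ 5² = 25 ≡ 3 (mod 11)
  9^16 ≡ 3² = 9 ≡ 9 (mod 11)
  9^32 ≡ 9² = 81 ≡ 4 (mod 11)
48 = 32 + 16, so 9^48 = 9^32 × 9^16 ≡ 4 × 9 (mod 11)
Multiplying step by step:
  4 × 9 = 36 ≡ 3 (mod 11)
Result: 9^48 ≡ 3 (mod 11)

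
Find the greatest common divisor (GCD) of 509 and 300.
1

Using the Euclidean algorithm:
509 = 1 × 300 + 209
300 = 1 × 209 + 91
209 = 2 × 91 + 27
91 = 3 × 27 + 10
27 = 2 × 10 + 7
10 = 1 × 7 + 3
7 = 2 × 3 + 1
3 = 3 × 1 + 0

GCD(509, 300) = 1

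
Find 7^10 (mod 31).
10 = 8 + 2 (binary 1010). Repeated squaring mod 31: 7^1 ≡ 7; 7^2 ≡ 7² = 49 ≡ 18; 7^4 ≡ 18² = 324 ≡ 14; 7^8 ≡ 14² = 196 ≡ 10. Multiply: 7^10 = 7^8 × 7^2 ≡ 10 × 18 (mod 31): 10 × 18 = 180 ≡ 25. So 7^10 ≡ 25 (mod 31).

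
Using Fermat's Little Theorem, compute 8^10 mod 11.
By Fermat's Little Theorem, 8^{10} ≡ 1 (mod 11) since 11 is prime and gcd(8, 11) = 1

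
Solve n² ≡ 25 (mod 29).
The square roots of 25 mod 29 are 24 and 5. Verify: 24² = 576 ≡ 25 (mod 29)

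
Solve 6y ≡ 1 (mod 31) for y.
26

Using Extended Euclidean Algorithm:
gcd(6, 31) = 1
Bezout coefficients: 6 × -5 + 31 × 1 = 1
So 6 × -5 ≡ 1 (mod 31)
The inverse is -5 mod 31 = 26
Verification: 6 × 26 = 156 = 5 × 31 + 1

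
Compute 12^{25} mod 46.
26

Using successive squaring:
Binary expansion of 25: 11001
Powers of 12 mod 46 (each is the square of the previous):
  12^1 ≡ 12 (mod 46)
  12^2 ≡ 12² = 144 ≡ 6 (mod 46)
  12^4 ≡ 6² = 36 ≡ 36 (mod 46)
  12^8 ≡ 36² = 1296 ≡ 8 (mod 46)
  12^16 ≡ 8² = 64 ≡ 18 (mod 46)
25 = 16 + 8 + 1, so 12^25 = 12^16 × 12^8 × 12^1 ≡ 18 × 8 × 12 (mod 46)
Multiplying step by step:
  18 × 8 = 144 ≡ 6 (mod 46)
  6 × 12 = 72 ≡ 26 (mod 46)
Result: 12^25 ≡ 26 (mod 46)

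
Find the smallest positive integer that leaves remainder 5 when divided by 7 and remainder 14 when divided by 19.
M = 7 × 19 = 133. M₁ = 19, y₁ ≡ 3 (mod 7). M₂ = 7, y₂ ≡ 11 (mod 19). m = 5×19×3 + 14×7×11 ≡ 33 (mod 133). The smallest positive such number is 33.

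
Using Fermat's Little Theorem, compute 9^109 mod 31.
By Fermat: 9^{30} ≡ 1 (mod 31). 109 = 3×30 + 19. So 9^{109} ≡ 9^{19} ≡ 20 (mod 31)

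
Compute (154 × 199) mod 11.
0

(154 × 199) = 30646
30646 mod 11 = 0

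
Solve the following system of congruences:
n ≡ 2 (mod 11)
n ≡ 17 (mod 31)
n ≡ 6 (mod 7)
1784

Using the Chinese Remainder Theorem:
M = product of moduli = 2387
For equation 1: M_1 = 217, 217 ≡ 8 (mod 11), inverse of 217 mod 11 is 7 (check: 8 × 7 = 56 ≡ 1 (mod 11))
For equation 2: M_2 = 77, 77 ≡ 15 (mod 31), inverse of 77 mod 31 is 29 (check: 15 × 29 = 435 ≡ 1 (mod 31))
For equation 3: M_3 = 341, 341 ≡ 5 (mod 7), inverse of 341 mod 7 is 3 (check: 5 × 3 = 15 ≡ 1 (mod 7))
Combine: n ≡ Σ r_i×M_i×(M_i⁻¹ mod m_i) = 2×217×7 + 17×77×29 + 6×341×3 = 3038 + 37961 + 6138 = 47137
47137 mod 2387 = 1784
n ≡ 1784 (mod 2387)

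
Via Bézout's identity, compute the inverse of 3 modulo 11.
Extended GCD: 3(4) + 11(-1) = 1. So 3^(-1) ≡ 4 ≡ 4 (mod 11). Verify: 3 × 4 = 12 ≡ 1 (mod 11)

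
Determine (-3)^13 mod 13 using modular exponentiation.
Using Fermat: (-3)^{12} ≡ 1 (mod 13). 13 ≡ 1 (mod 12). So (-3)^{13} ≡ (-3)^{1} ≡ 10 (mod 13)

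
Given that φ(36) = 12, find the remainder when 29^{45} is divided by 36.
By Euler: 29^{12} ≡ 1 (mod 36) since gcd(29, 36) = 1. 45 = 3×12 + 9. So 29^{45} ≡ 29^{9} ≡ 17 (mod 36)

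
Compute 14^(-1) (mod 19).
15

Using Extended Euclidean Algorithm:
gcd(14, 19) = 1
Bezout coefficients: 14 × -4 + 19 × 3 = 1
So 14 × -4 ≡ 1 (mod 19)
The inverse is -4 mod 19 = 15
Verification: 14 × 15 = 210 = 11 × 19 + 1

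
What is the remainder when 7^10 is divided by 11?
10 = 8 + 2 (binary 1010). Repeated squaring mod 11: 7^1 ≡ 7; 7^2 ≡ 7² = 49 ≡ 5; 7^4 ≡ 5² = 25 ≡ 3; 7^8 ≡ 3² = 9 ≡ 9. Multiply: 7^10 = 7^8 × 7^2 ≡ 9 × 5 (mod 11): 9 × 5 = 45 ≡ 1. So 7^10 ≡ 1 (mod 11).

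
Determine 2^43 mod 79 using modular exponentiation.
Using repeated squaring. 43 = 32 + 8 + 2 + 1 (binary 101011). Repeated squaring mod 79: 2^1 ≡ 2; 2^2 ≡ 2² = 4 ≡ 4; 2^4 ≡ 4² = 16 ≡ 16; 2^8 ≡ 16² = 256 ≡ 19; 2^16 ≡ 19² = 361 ≡ 45; 2^32 ≡ 45² = 2025 ≡ 50. Multiply: 2^43 = 2^32 × 2^8 × 2^2 × 2^1 ≡ 50 × 19 × 4 × 2 (mod 79): 50 × 19 = 950 ≡ 2; 2 × 4 = 8 ≡ 8; 8 × 2 = 16 ≡ 16. So 2^43 ≡ 16 (mod 79).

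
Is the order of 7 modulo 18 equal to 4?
No, the actual order is 3, not 4.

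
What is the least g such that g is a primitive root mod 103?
p - 1 = 102 has prime divisors 2, 3, 17. h is a primitive root mod 103 iff h^(102/q) ≢ 1 (mod 103) for each such q.
h = 2: 2^51 ≡ 1, 2^34 ≡ 46, 2^6 ≡ 64 (mod 103); 2^51 ≡ 1, so not a primitive root.
h = 3: 3^51 ≡ 102, 3^34 ≡ 1, 3^6 ≡ 8 (mod 103); 3^34 ≡ 1, so not a primitive root.
h = 4: 4^51 ≡ 1, 4^34 ≡ 56, 4^6 ≡ 79 (mod 103); 4^51 ≡ 1, so not a primitive root.
h = 5: 5^51 ≡ 102, 5^34 ≡ 56, 5^6 ≡ 72 (mod 103); none is 1, so 5 has order 102 and is a primitive root.
The smallest primitive root mod 103 is g = 5.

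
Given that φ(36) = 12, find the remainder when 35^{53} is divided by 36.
By Euler: 35^{12} ≡ 1 (mod 36) since gcd(35, 36) = 1. 53 = 4×12 + 5. So 35^{53} ≡ 35^{5} ≡ 35 (mod 36)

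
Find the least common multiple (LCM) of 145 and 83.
12035

First find GCD(145, 83) using the Euclidean algorithm:
145 = 1 × 83 + 62
83 = 1 × 62 + 21
62 = 2 × 21 + 20
21 = 1 × 20 + 1
20 = 20 × 1 + 0
GCD(145, 83) = 1

LCM formula: LCM(a, b) = (a × b) / GCD(a, b)
LCM(145, 83) = (145 × 83) / 1
LCM(145, 83) = 12035 / 1
LCM(145, 83) = 12035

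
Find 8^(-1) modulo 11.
7

Using Extended Euclidean Algorithm:
gcd(8, 11) = 1
Bezout coefficients: 8 × -4 + 11 × 3 = 1
So 8 × -4 ≡ 1 (mod 11)
The inverse is -4 mod 11 = 7
Verification: 8 × 7 = 56 = 5 × 11 + 1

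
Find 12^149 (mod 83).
Using Fermat: 12^{82} ≡ 1 (mod 83). 149 ≡ 67 (mod 82). So 12^{149} ≡ 12^{67} ≡ 31 (mod 83)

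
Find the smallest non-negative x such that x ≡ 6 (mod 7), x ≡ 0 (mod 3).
6

Using the Chinese Remainder Theorem:
M = product of moduli = 21
For equation 1: M_1 = 3, 3 ≡ 3 (mod 7), inverse of 3 mod 7 is 5 (check: 3 × 5 = 15 ≡ 1 (mod 7))
For equation 2: M_2 = 7, 7 ≡ 1 (mod 3), inverse of 7 mod 3 is 1 (check: 1 × 1 = 1 ≡ 1 (mod 3))
Combine: x ≡ Σ r_i×M_i×(M_i⁻¹ mod m_i) = 6×3×5 + 0×7×1 = 90 + 0 = 90
90 mod 21 = 6
x ≡ 6 (mod 21)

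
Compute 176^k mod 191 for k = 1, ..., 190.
g^1, g^2, ..., g^{190} mod 191: {176, 34, 63, 10, 41, 149, 57, 100, 28, 153, 188, 45, 89, 2, 161, 68, 126, 20, 82, 107, 114, 9, 56, 115, 185, 90, 178, 4, 131, 136, 61, 40, 164, 23, 37, 18, 112, 39, 179, 180, 165, 8, 71, 81, 122, 80, 137, 46, 74, 36, 33, 78, 167, 169, 139, 16, 142, 162, 53, 160, 83, 92, 148, 72, 66, 156, 143, 147, 87, 32, 93, 133, 106, 129, 166, 184, 105, 144, 132, 121, 95, 103, 174, 64, 186, 75, 21, 67, 141, 177, 19, 97, 73, 51, 190, 15, 157, 128, 181, 150, 42, 134, 91, 163, 38, 3, 146, 102, 189, 30, 123, 65, 171, 109, 84, 77, 182, 135, 76, 6, 101, 13, 187, 60, 55, 130, 151, 27, 168, 154, 173, 79, 152, 12, 11, 26, 183, 120, 110, 69, 111, 54, 145, 117, 155, 158, 113, 24, 22, 52, 175, 49, 29, 138, 31, 108, 99, 43, 119, 125, 35, 48, 44, 104, 159, 98, 58, 85, 62, 25, 7, 86, 47, 59, 70, 96, 88, 17, 127, 5, 116, 170, 124, 50, 14, 172, 94, 118, 140, 1}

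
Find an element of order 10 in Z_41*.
4 has order 10 mod 41 since 4^{10} ≡ 1 (mod 41) and no smaller power works.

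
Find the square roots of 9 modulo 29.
The square roots of 9 mod 29 are 26 and 3. Verify: 26² = 676 ≡ 9 (mod 29)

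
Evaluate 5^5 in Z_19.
5 = 4 + 1 (binary 101). Repeated squaring mod 19: 5^1 ≡ 5; 5^2 ≡ 5² = 25 ≡ 6; 5^4 ≡ 6² = 36 ≡ 17. Multiply: 5^5 = 5^4 × 5^1 ≡ 17 × 5 (mod 19): 17 × 5 = 85 ≡ 9. So 5^5 ≡ 9 (mod 19).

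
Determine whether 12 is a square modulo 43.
By Euler's criterion: 12^{21} ≡ 42 (mod 43). Since this equals -1 (≡ 42), 12 is not a QR.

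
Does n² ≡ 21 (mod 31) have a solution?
By Euler's criterion: 21^{15} ≡ 30 (mod 31). Since this equals -1 (≡ 30), 21 is not a QR.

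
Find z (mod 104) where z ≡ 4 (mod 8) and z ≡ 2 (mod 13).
M = 8 × 13 = 104. M₁ = 13, y₁ ≡ 5 (mod 8). M₂ = 8, y₂ ≡ 5 (mod 13). z = 4×13×5 + 2×8×5 ≡ 28 (mod 104)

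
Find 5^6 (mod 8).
6 = 4 + 2 (binary 110). Repeated squaring mod 8: 5^1 ≡ 5; 5^2 ≡ 5² = 25 ≡ 1; 5^4 ≡ 1² = 1 ≡ 1. Multiply: 5^6 = 5^4 × 5^2 ≡ 1 × 1 (mod 8): 1 × 1 = 1 ≡ 1. So 5^6 ≡ 1 (mod 8).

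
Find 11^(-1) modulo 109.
10

Using Extended Euclidean Algorithm:
gcd(11, 109) = 1
Bezout coefficients: 11 × 10 + 109 × -1 = 1
So 11 × 10 ≡ 1 (mod 109)
The inverse is 10 mod 109 = 10
Verification: 11 × 10 = 110 = 1 × 109 + 1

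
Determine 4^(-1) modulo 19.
4^(-1) ≡ 5 (mod 19). Verification: 4 × 5 = 20 ≡ 1 (mod 19)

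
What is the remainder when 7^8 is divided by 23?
8 = 8 (binary 1000). Repeated squaring mod 23: 7^1 ≡ 7; 7^2 ≡ 7² = 49 ≡ 3; 7^4 ≡ 3² = 9 ≡ 9; 7^8 ≡ 9² = 81 ≡ 12. So 7^8 ≡ 12 (mod 23).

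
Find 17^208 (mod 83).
Using Fermat: 17^{82} ≡ 1 (mod 83). 208 ≡ 44 (mod 82). So 17^{208} ≡ 17^{44} ≡ 16 (mod 83)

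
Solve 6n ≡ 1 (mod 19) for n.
16

Using Extended Euclidean Algorithm:
gcd(6, 19) = 1
Bezout coefficients: 6 × -3 + 19 × 1 = 1
So 6 × -3 ≡ 1 (mod 19)
The inverse is -3 mod 19 = 16
Verification: 6 × 16 = 96 = 5 × 19 + 1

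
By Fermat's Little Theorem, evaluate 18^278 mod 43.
By Fermat: 18^{42} ≡ 1 (mod 43). 278 ≡ 26 (mod 42). So 18^{278} ≡ 18^{26} ≡ 24 (mod 43)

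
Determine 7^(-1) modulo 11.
7^(-1) ≡ 8 (mod 11). Verification: 7 × 8 = 56 ≡ 1 (mod 11)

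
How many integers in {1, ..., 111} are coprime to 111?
72

Prime factorization: 111 = 3 × 37
Using the formula φ(n) = n × Π(1 - 1/p) for each prime factor p:
φ(111) = 111 × (1 - 1/3) × (1 - 1/37)
φ(111) = 72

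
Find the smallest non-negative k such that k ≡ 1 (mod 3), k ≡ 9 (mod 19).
28

Using the Chinese Remainder Theorem:
M = product of moduli = 57
For equation 1: M_1 = 19, 19 ≡ 1 (mod 3), inverse of 19 mod 3 is 1 (check: 1 × 1 = 1 ≡ 1 (mod 3))
For equation 2: M_2 = 3, 3 ≡ 3 (mod 19), inverse of 3 mod 19 is 13 (check: 3 × 13 = 39 ≡ 1 (mod 19))
Combine: k ≡ Σ r_i×M_i×(M_i⁻¹ mod m_i) = 1×19×1 + 9×3×13 = 19 + 351 = 370
370 mod 57 = 28
k ≡ 28 (mod 57)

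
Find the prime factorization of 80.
2^4 × 5

Divide by primes starting from smallest:
80 ÷ 2 = 40
40 ÷ 2 = 20
20 ÷ 2 = 10
10 ÷ 2 = 5
5 ÷ 5 = 1

80 = 2^4 × 5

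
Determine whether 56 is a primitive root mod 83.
p - 1 = 82 has prime divisors 2, 41. Check 56^(82/q) mod 83 for each: 56^(82/2) = 56^41 ≡ 82, 56^(82/41) = 56^2 ≡ 65 (mod 83). None of these is 1, so 56 has order 82 = φ(83), so it is a primitive root mod 83.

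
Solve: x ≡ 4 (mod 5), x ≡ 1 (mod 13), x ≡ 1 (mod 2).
M = 5 × 13 × 2 = 130. M₁ = 26, y₁ ≡ 1 (mod 5). M₂ = 10, y₂ ≡ 4 (mod 13). M₃ = 65, y₃ ≡ 1 (mod 2). x = 4×26×1 + 1×10×4 + 1×65×1 ≡ 79 (mod 130)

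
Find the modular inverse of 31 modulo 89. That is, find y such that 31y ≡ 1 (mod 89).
23

Using Extended Euclidean Algorithm:
gcd(31, 89) = 1
Bezout coefficients: 31 × 23 + 89 × -8 = 1
So 31 × 23 ≡ 1 (mod 89)
The inverse is 23 mod 89 = 23
Verification: 31 × 23 = 713 = 8 × 89 + 1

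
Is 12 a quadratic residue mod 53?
By Euler's criterion: 12^{26} ≡ 52 (mod 53). Since this equals -1 (≡ 52), 12 is not a QR.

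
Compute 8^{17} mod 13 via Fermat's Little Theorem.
8

By Fermat's Little Theorem, a^(p-1) ≡ 1 (mod p) for prime p and gcd(a, p) = 1
Here p = 13, so 8^12 ≡ 1 (mod 13)
We can reduce the exponent: 17 mod 12 = 5
So 8^17 ≡ 8^5 (mod 13)
Computing: 8^5 mod 13 = 8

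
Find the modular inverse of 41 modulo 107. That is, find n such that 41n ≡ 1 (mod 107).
47

Using Extended Euclidean Algorithm:
gcd(41, 107) = 1
Bezout coefficients: 41 × 47 + 107 × -18 = 1
So 41 × 47 ≡ 1 (mod 107)
The inverse is 47 mod 107 = 47
Verification: 41 × 47 = 1927 = 18 × 107 + 1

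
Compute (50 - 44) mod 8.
6

(50 - 44) = 6
6 mod 8 = 6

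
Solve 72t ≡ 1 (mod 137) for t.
72^(-1) ≡ 59 (mod 137). Verification: 72 × 59 = 4248 ≡ 1 (mod 137)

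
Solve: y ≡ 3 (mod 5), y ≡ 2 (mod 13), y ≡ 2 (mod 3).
M = 5 × 13 × 3 = 195. M₁ = 39, y₁ ≡ 4 (mod 5). M₂ = 15, y₂ ≡ 7 (mod 13). M₃ = 65, y₃ ≡ 2 (mod 3). y = 3×39×4 + 2×15×7 + 2×65×2 ≡ 158 (mod 195)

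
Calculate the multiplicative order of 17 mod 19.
Powers of 17 mod 19: 17^1≡17, 17^2≡4, 17^3≡11, 17^4≡16, 17^5≡6, 17^6≡7, 17^7≡5, 17^8≡9, 17^9≡1. Order = 9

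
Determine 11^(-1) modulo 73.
11^(-1) ≡ 20 (mod 73). Verification: 11 × 20 = 220 ≡ 1 (mod 73)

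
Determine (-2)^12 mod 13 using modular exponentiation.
Using Fermat: (-2)^{12} ≡ 1 (mod 13). 12 ≡ 0 (mod 12). So (-2)^{12} ≡ (-2)^{0} ≡ 1 (mod 13)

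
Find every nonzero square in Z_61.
QRs mod 61: {1, 3, 4, 5, 9, 12, 13, 14, 15, 16, 19, 20, 22, 25, 27, 34, 36, 39, 41, 42, 45, 46, 47, 48, 49, 52, 56, 57, 58, 60}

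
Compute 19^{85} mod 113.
54

Using successive squaring:
Binary expansion of 85: 1010101
Powers of 19 mod 113 (each is the square of the previous):
  19^1 ≡ 19 (mod 113)
  19^2 ≡ 19² = 361 ≡ 22 (mod 113)
  19^4 ≡ 22² = 484 ≡ 32 (mod 113)
  19^8 ≡ 32² = 1024 ≡ 7 (mod 113)
  19^16 ≡ 7² = 49 ≡ 49 (mod 113)
  19^32 ≡ 49² = 2401 ≡ 28 (mod 113)
  19^64 ≡ 28² = 784 ≡ 106 (mod 113)
85 = 64 + 16 + 4 + 1, so 19^85 = 19^64 × 19^16 × 19^4 × 19^1 ≡ 106 × 49 × 32 × 19 (mod 113)
Multiplying step by step:
  106 × 49 = 5194 ≡ 109 (mod 113)
  109 × 32 = 3488 ≡ 98 (mod 113)
  98 × 19 = 1862 ≡ 54 (mod 113)
Result: 19^85 ≡ 54 (mod 113)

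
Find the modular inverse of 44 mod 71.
44^(-1) ≡ 21 (mod 71). Verification: 44 × 21 = 924 ≡ 1 (mod 71)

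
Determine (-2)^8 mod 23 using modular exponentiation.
(-2) ≡ 21 (mod 23). 8 = 8 (binary 1000). Repeated squaring mod 23: 21^1 ≡ 21; 21^2 ≡ 21² = 441 ≡ 4; 21^4 ≡ 4² = 16 ≡ 16; 21^8 ≡ 16² = 256 ≡ 3. So (-2)^8 ≡ 3 (mod 23).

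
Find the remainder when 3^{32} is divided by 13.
By Fermat: 3^{12} ≡ 1 (mod 13). 32 = 2×12 + 8. So 3^{32} ≡ 3^{8} ≡ 9 (mod 13)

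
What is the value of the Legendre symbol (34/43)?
(34/43) = 34^{21} mod 43 = -1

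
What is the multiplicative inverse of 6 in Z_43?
6^(-1) ≡ 36 (mod 43). Verification: 6 × 36 = 216 ≡ 1 (mod 43)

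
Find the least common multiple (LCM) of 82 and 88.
3608

First find GCD(82, 88) using the Euclidean algorithm:
82 = 0 × 88 + 82
88 = 1 × 82 + 6
82 = 13 × 6 + 4
6 = 1 × 4 + 2
4 = 2 × 2 + 0
GCD(82, 88) = 2

LCM formula: LCM(a, b) = (a × b) / GCD(a, b)
LCM(82, 88) = (82 × 88) / 2
LCM(82, 88) = 7216 / 2
LCM(82, 88) = 3608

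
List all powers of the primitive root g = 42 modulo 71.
g^1, g^2, ..., g^{70} mod 71: {42, 60, 35, 50, 41, 18, 46, 15, 62, 48, 28, 40, 47, 57, 51, 12, 7, 10, 65, 32, 66, 3, 55, 38, 34, 8, 52, 54, 67, 45, 44, 2, 13, 49, 70, 29, 11, 36, 21, 30, 53, 25, 56, 9, 23, 43, 31, 24, 14, 20, 59, 64, 61, 6, 39, 5, 68, 16, 33, 37, 63, 19, 17, 4, 26, 27, 69, 58, 22, 1}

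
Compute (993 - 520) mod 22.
11

(993 - 520) = 473
473 mod 22 = 11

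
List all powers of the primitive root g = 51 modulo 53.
g^1, g^2, ..., g^{52} mod 53: {51, 4, 45, 16, 21, 11, 31, 44, 18, 17, 19, 15, 23, 7, 39, 28, 50, 6, 41, 24, 5, 43, 20, 13, 27, 52, 2, 49, 8, 37, 32, 42, 22, 9, 35, 36, 34, 38, 30, 46, 14, 25, 3, 47, 12, 29, 48, 10, 33, 40, 26, 1}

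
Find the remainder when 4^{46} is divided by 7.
By Fermat: 4^{6} ≡ 1 (mod 7). 46 = 7×6 + 4. So 4^{46} ≡ 4^{4} ≡ 4 (mod 7)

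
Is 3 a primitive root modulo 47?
No

To verify, check if 3^(46/q) ≢ 1 (mod 47) for each prime divisor q of 46
Divisors of 46 = 46: [1, 2, 23, 46]
  3^(46/2) = 3^23 ≡ 1 (mod 47)
  3^(46/23) = 3^2 ≡ 9 (mod 47)
Conclusion: 3 is not a primitive root modulo 47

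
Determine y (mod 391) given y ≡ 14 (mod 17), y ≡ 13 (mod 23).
82

Using the Chinese Remainder Theorem:
M = product of moduli = 391
For equation 1: M_1 = 23, 23 ≡ 6 (mod 17), inverse of 23 mod 17 is 3 (check: 6 × 3 = 18 ≡ 1 (mod 17))
For equation 2: M_2 = 17, 17 ≡ 17 (mod 23), inverse of 17 mod 23 is 19 (check: 17 × 19 = 323 ≡ 1 (mod 23))
Combine: y ≡ Σ r_i×M_i×(M_i⁻¹ mod m_i) = 14×23×3 + 13×17×19 = 966 + 4199 = 5165
5165 mod 391 = 82
y ≡ 82 (mod 391)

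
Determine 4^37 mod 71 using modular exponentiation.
Using repeated squaring. 37 = 32 + 4 + 1 (binary 100101). Repeated squaring mod 71: 4^1 ≡ 4; 4^2 ≡ 4² = 16 ≡ 16; 4^4 ≡ 16² = 256 ≡ 43; 4^8 ≡ 43² = 1849 ≡ 3; 4^16 ≡ 3² = 9 ≡ 9; 4^32 ≡ 9² = 81 ≡ 10. Multiply: 4^37 = 4^32 × 4^4 × 4^1 ≡ 10 × 43 × 4 (mod 71): 10 × 43 = 430 ≡ 4; 4 × 4 = 16 ≡ 16. So 4^37 ≡ 16 (mod 71).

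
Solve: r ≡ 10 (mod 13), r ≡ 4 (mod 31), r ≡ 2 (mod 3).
M = 13 × 31 × 3 = 1209. M₁ = 93, y₁ ≡ 7 (mod 13). M₂ = 39, y₂ ≡ 4 (mod 31). M₃ = 403, y₃ ≡ 1 (mod 3). r = 10×93×7 + 4×39×4 + 2×403×1 ≡ 686 (mod 1209)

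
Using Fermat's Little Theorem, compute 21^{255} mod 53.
2

By Fermat's Little Theorem, a^(p-1) ≡ 1 (mod p) for prime p and gcd(a, p) = 1
Here p = 53, so 21^52 ≡ 1 (mod 53)
We can reduce the exponent: 255 mod 52 = 47
So 21^255 ≡ 21^47 (mod 53)
Computing: 21^47 mod 53 = 2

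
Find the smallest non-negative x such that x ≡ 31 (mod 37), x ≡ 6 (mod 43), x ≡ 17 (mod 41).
54014

Using the Chinese Remainder Theorem:
M = product of moduli = 65231
For equation 1: M_1 = 1763, 1763 ≡ 24 (mod 37), inverse of 1763 mod 37 is 17 (check: 24 × 17 = 408 ≡ 1 (mod 37))
For equation 2: M_2 = 1517, 1517 ≡ 12 (mod 43), inverse of 1517 mod 43 is 18 (check: 12 × 18 = 216 ≡ 1 (mod 43))
For equation 3: M_3 = 1591, 1591 ≡ 33 (mod 41), inverse of 1591 mod 41 is 5 (check: 33 × 5 = 165 ≡ 1 (mod 41))
Combine: x ≡ Σ r_i×M_i×(M_i⁻¹ mod m_i) = 31×1763×17 + 6×1517×18 + 17×1591×5 = 929101 + 163836 + 135235 = 1228172
1228172 mod 65231 = 54014
x ≡ 54014 (mod 65231)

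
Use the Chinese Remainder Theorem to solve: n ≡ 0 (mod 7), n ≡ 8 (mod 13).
M = 7 × 13 = 91. M₁ = 13, y₁ ≡ 6 (mod 7). M₂ = 7, y₂ ≡ 2 (mod 13). n = 0×13×6 + 8×7×2 ≡ 21 (mod 91)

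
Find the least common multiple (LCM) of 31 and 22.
682

First find GCD(31, 22) using the Euclidean algorithm:
31 = 1 × 22 + 9
22 = 2 × 9 + 4
9 = 2 × 4 + 1
4 = 4 × 1 + 0
GCD(31, 22) = 1

LCM formula: LCM(a, b) = (a × b) / GCD(a, b)
LCM(31, 22) = (31 × 22) / 1
LCM(31, 22) = 682 / 1
LCM(31, 22) = 682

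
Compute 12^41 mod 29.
Using Fermat: 12^{28} ≡ 1 (mod 29). 41 ≡ 13 (mod 28). So 12^{41} ≡ 12^{13} ≡ 12 (mod 29)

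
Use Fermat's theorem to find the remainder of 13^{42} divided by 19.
11

By Fermat's Little Theorem, a^(p-1) ≡ 1 (mod p) for prime p and gcd(a, p) = 1
Here p = 19, so 13^18 ≡ 1 (mod 19)
We can reduce the exponent: 42 mod 18 = 6
So 13^42 ≡ 13^6 (mod 19)
Computing: 13^6 mod 19 = 11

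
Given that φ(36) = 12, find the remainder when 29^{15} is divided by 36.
By Euler: 29^{12} ≡ 1 (mod 36) since gcd(29, 36) = 1. 15 = 1×12 + 3. So 29^{15} ≡ 29^{3} ≡ 17 (mod 36)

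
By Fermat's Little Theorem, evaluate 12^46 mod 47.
By Fermat's Little Theorem, 12^{46} ≡ 1 (mod 47) since 47 is prime and gcd(12, 47) = 1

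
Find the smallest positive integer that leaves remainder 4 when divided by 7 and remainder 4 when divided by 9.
M = 7 × 9 = 63. M₁ = 9, y₁ ≡ 4 (mod 7). M₂ = 7, y₂ ≡ 4 (mod 9). n = 4×9×4 + 4×7×4 ≡ 4 (mod 63). The smallest positive such number is 4.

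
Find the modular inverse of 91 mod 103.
91^(-1) ≡ 60 (mod 103). Verification: 91 × 60 = 5460 ≡ 1 (mod 103)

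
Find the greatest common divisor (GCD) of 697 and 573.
1

Using the Euclidean algorithm:
697 = 1 × 573 + 124
573 = 4 × 124 + 77
124 = 1 × 77 + 47
77 = 1 × 47 + 30
47 = 1 × 30 + 17
30 = 1 × 17 + 13
17 = 1 × 13 + 4
13 = 3 × 4 + 1
4 = 4 × 1 + 0

GCD(697, 573) = 1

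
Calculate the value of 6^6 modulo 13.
6 = 4 + 2 (binary 110). Repeated squaring mod 13: 6^1 ≡ 6; 6^2 ≡ 6² = 36 ≡ 10; 6^4 ≡ 10² = 100 ≡ 9. Multiply: 6^6 = 6^4 × 6^2 ≡ 9 × 10 (mod 13): 9 × 10 = 90 ≡ 12. So 6^6 ≡ 12 (mod 13).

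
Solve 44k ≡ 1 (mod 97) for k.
86

Using Extended Euclidean Algorithm:
gcd(44, 97) = 1
Bezout coefficients: 44 × -11 + 97 × 5 = 1
So 44 × -11 ≡ 1 (mod 97)
The inverse is -11 mod 97 = 86
Verification: 44 × 86 = 3784 = 39 × 97 + 1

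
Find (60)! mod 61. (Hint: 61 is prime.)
By Wilson's theorem, (60)! ≡ -1 ≡ 60 (mod 61)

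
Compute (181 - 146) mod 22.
13

(181 - 146) = 35
35 mod 22 = 13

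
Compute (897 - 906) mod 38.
29

(897 - 906) = -9
-9 mod 38 = 29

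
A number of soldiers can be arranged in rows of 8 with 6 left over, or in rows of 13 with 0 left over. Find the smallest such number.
M = 8 × 13 = 104. M₁ = 13, y₁ ≡ 5 (mod 8). M₂ = 8, y₂ ≡ 5 (mod 13). y = 6×13×5 + 0×8×5 ≡ 78 (mod 104). The smallest positive such number is 78.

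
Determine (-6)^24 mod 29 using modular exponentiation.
Using repeated squaring. (-6) ≡ 23 (mod 29). 24 = 16 + 8 (binary 11000). Repeated squaring mod 29: 23^1 ≡ 23; 23^2 ≡ 23² = 529 ≡ 7; 23^4 ≡ 7² = 49 ≡ 20; 23^8 ≡ 20² = 400 ≡ 23; 23^16 ≡ 23² = 529 ≡ 7. Multiply: (-6)^24 ≡ 23^16 × 23^8 ≡ 7 × 23 (mod 29): 7 × 23 = 161 ≡ 16. So (-6)^24 ≡ 16 (mod 29).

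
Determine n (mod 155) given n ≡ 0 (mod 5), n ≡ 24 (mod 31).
55

Using the Chinese Remainder Theorem:
M = product of moduli = 155
For equation 1: M_1 = 31, 31 ≡ 1 (mod 5), inverse of 31 mod 5 is 1 (check: 1 × 1 = 1 ≡ 1 (mod 5))
For equation 2: M_2 = 5, 5 ≡ 5 (mod 31), inverse of 5 mod 31 is 25 (check: 5 × 25 = 125 ≡ 1 (mod 31))
Combine: n ≡ Σ r_i×M_i×(M_i⁻¹ mod m_i) = 0×31×1 + 24×5×25 = 0 + 3000 = 3000
3000 mod 155 = 55
n ≡ 55 (mod 155)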